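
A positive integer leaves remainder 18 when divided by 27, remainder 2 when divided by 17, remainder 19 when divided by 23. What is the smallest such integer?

801

The moduli are pairwise coprime; N = 27·17·23 = 10557.
N/27 = 391; 391 ≡ 13 (mod 27); 13·25 ≡ 1, so inverse 25.
N/17 = 621; 621 ≡ 9 (mod 17); 9·2 ≡ 1, so inverse 2.
N/23 = 459; 459 ≡ 22 (mod 23); 22·22 ≡ 1, so inverse 22.
a ≡ 18·391·25 + 2·621·2 + 19·459·22 = 370296.
370296 mod 10557 = 801.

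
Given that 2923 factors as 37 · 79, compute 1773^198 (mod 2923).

Mod 37: 1773 ≡ 34; by Fermat, exponent reduces to 198 mod 36 = 18; 34^18 ≡ 1 (mod 37).
Mod 79: 1773 ≡ 35; by Fermat, exponent reduces to 198 mod 78 = 42; 35^42 ≡ 22 (mod 79).
Combine by CRT: x ≡ 1 (mod 37), x ≡ 22 (mod 79) ⇒ x ≡ 1444 (mod 2923).

1444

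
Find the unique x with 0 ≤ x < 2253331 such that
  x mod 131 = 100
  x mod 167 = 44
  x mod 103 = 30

654183

Combine the congruences pairwise.
From x ≡ 100 (mod 131) write x = 100 + 131t. Substituting into x ≡ 44 (mod 167) gives 131t ≡ 111 (mod 167), and since 131⁻¹ ≡ 51 (mod 167), t ≡ 150. Hence x ≡ 100 + 131·150 = 19750 (mod 21877).
From x ≡ 19750 (mod 21877) write x = 19750 + 21877t. Substituting into x ≡ 30 (mod 103) gives 21877t ≡ 56 (mod 103), and since 41⁻¹ ≡ 98 (mod 103), t ≡ 29. Hence x ≡ 19750 + 21877·29 = 654183 (mod 2253331).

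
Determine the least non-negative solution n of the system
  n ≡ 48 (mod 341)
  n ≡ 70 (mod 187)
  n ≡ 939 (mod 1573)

Combine the congruences pairwise.
gcd(341, 187) = 11 and 11 | (70 − 48), so the pair is consistent; merging gives n ≡ 1753 (mod 5797), where 5797 = lcm(341, 187).
gcd(5797, 1573) = 11 and 11 | (939 − 1753), so the pair is consistent; merging gives n ≡ 48129 (mod 828971), where 828971 = lcm(5797, 1573).
The solution is unique modulo lcm(341, 187, 1573) = 828971.

48129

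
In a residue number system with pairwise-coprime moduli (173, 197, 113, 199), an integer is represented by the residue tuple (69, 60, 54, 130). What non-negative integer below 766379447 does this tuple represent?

573689867

From x ≡ 69 (mod 173) write x = 69 + 173t. Substituting into x ≡ 60 (mod 197) gives 173t ≡ 188 (mod 197), and since 173⁻¹ ≡ 41 (mod 197), t ≡ 25. Hence x ≡ 69 + 173·25 = 4394 (mod 34081).
From x ≡ 4394 (mod 34081) write x = 4394 + 34081t. Substituting into x ≡ 54 (mod 113) gives 34081t ≡ 67 (mod 113), and since 68⁻¹ ≡ 5 (mod 113), t ≡ 109. Hence x ≡ 4394 + 34081·109 = 3719223 (mod 3851153).
From x ≡ 3719223 (mod 3851153) write x = 3719223 + 3851153t. Substituting into x ≡ 130 (mod 199) gives 3851153t ≡ 18 (mod 199), and since 105⁻¹ ≡ 163 (mod 199), t ≡ 148. Hence x ≡ 3719223 + 3851153·148 = 573689867 (mod 766379447).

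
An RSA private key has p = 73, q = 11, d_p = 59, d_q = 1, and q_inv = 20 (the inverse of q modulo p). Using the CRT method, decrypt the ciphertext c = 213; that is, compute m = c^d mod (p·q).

m₁ = c^(d_p) mod p: c ≡ 67 (mod 73), and 67^59 mod 73 = 38.
m₂ = c^(d_q) mod q: c ≡ 4 (mod 11), and 4^1 mod 11 = 4.
h = q_inv·(m₁ − m₂) mod p = 20·(38 − 4) mod 73 = 23.
m = m₂ + h·q = 4 + 23·11 = 257.

257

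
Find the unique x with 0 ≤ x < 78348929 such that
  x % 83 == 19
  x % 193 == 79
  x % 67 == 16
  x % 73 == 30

13040896

From x ≡ 19 (mod 83) write x = 19 + 83t. Substituting into x ≡ 79 (mod 193) gives 83t ≡ 60 (mod 193), and since 83⁻¹ ≡ 100 (mod 193), t ≡ 17. Hence x ≡ 19 + 83·17 = 1430 (mod 16019).
From x ≡ 1430 (mod 16019) write x = 1430 + 16019t. Substituting into x ≡ 16 (mod 67) gives 16019t ≡ 60 (mod 67), and since 6⁻¹ ≡ 56 (mod 67), t ≡ 10. Hence x ≡ 1430 + 16019·10 = 161620 (mod 1073273).
From x ≡ 161620 (mod 1073273) write x = 161620 + 1073273t. Substituting into x ≡ 30 (mod 73) gives 1073273t ≡ 32 (mod 73), and since 27⁻¹ ≡ 46 (mod 73), t ≡ 12. Hence x ≡ 161620 + 1073273·12 = 13040896 (mod 78348929).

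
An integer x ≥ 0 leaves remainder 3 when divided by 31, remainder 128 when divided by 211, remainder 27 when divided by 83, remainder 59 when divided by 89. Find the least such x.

26686353

The moduli are pairwise coprime; N = 31·211·83·89 = 48318367.
N/31 = 1558657; 1558657 ≡ 8 (mod 31); 8·4 ≡ 1, so inverse 4.
N/211 = 228997; 228997 ≡ 62 (mod 211); 62·194 ≡ 1, so inverse 194.
N/83 = 582149; 582149 ≡ 70 (mod 83); 70·51 ≡ 1, so inverse 51.
N/89 = 542903; 542903 ≡ 3 (mod 89); 3·30 ≡ 1, so inverse 30.
x ≡ 3·1558657·4 + 128·228997·194 + 27·582149·51 + 59·542903·30 = 7467714871.
7467714871 mod 48318367 = 26686353.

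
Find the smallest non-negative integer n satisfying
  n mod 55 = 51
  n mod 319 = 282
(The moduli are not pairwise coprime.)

gcd(55, 319) = 11 and 11 | (282 − 51), so the pair is consistent; merging gives n ≡ 601 (mod 1595), where 1595 = lcm(55, 319).
The solution is unique modulo lcm(55, 319) = 1595.

601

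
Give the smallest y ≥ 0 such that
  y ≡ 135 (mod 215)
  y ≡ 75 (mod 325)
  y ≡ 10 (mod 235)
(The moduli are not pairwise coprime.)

650725

gcd(215, 325) = 5 and 5 | (75 − 135), so the pair is consistent; merging gives y ≡ 7875 (mod 13975), where 13975 = lcm(215, 325).
gcd(13975, 235) = 5 and 5 | (10 − 7875), so the pair is consistent; merging gives y ≡ 650725 (mod 656825), where 656825 = lcm(13975, 235).
The solution is unique modulo lcm(215, 325, 235) = 656825.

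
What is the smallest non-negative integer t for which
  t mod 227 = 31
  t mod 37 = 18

From t ≡ 31 (mod 227) write t = 31 + 227s. Substituting into t ≡ 18 (mod 37) gives 227s ≡ 24 (mod 37), and since 5⁻¹ ≡ 15 (mod 37), s ≡ 27. Hence t ≡ 31 + 227·27 = 6160 (mod 8399).

6160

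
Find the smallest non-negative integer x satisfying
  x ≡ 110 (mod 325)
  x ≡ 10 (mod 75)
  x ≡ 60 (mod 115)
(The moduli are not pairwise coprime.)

4660

gcd(325, 75) = 25 and 25 | (10 − 110), so the pair is consistent; merging gives x ≡ 760 (mod 975), where 975 = lcm(325, 75).
gcd(975, 115) = 5 and 5 | (60 − 760), so the pair is consistent; merging gives x ≡ 4660 (mod 22425), where 22425 = lcm(975, 115).
The solution is unique modulo lcm(325, 75, 115) = 22425.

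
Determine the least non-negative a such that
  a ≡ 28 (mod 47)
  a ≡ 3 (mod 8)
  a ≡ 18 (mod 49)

9475

The moduli are pairwise coprime; N = 47·8·49 = 18424.
N/47 = 392; 392 ≡ 16 (mod 47); 16·3 ≡ 1, so inverse 3.
N/8 = 2303; 2303 ≡ 7 (mod 8); 7·7 ≡ 1, so inverse 7.
N/49 = 376; 376 ≡ 33 (mod 49); 33·3 ≡ 1, so inverse 3.
a ≡ 28·392·3 + 3·2303·7 + 18·376·3 = 101595.
101595 mod 18424 = 9475.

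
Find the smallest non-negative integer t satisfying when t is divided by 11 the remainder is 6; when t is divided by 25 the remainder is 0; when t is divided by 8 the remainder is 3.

875

The moduli are pairwise coprime; N = 11·25·8 = 2200.
N/11 = 200; 200 ≡ 2 (mod 11); 2·6 ≡ 1, so inverse 6.
N/25 = 88; 88 ≡ 13 (mod 25); 13·2 ≡ 1, so inverse 2.
N/8 = 275; 275 ≡ 3 (mod 8); 3·3 ≡ 1, so inverse 3.
t ≡ 6·200·6 + 0·88·2 + 3·275·3 = 9675.
9675 mod 2200 = 875.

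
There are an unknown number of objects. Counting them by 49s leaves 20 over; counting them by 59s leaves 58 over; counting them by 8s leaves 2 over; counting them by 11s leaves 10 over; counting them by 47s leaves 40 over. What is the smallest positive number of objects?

From N ≡ 20 (mod 49) write N = 20 + 49t. Substituting into N ≡ 58 (mod 59) gives 49t ≡ 38 (mod 59), and since 49⁻¹ ≡ 53 (mod 59), t ≡ 8. Hence N ≡ 20 + 49·8 = 412 (mod 2891).
From N ≡ 412 (mod 2891) write N = 412 + 2891t. Substituting into N ≡ 2 (mod 8) gives 2891t ≡ 6 (mod 8), and since 3⁻¹ ≡ 3 (mod 8), t ≡ 2. Hence N ≡ 412 + 2891·2 = 6194 (mod 23128).
From N ≡ 6194 (mod 23128) write N = 6194 + 23128t. Substituting into N ≡ 10 (mod 11) gives 23128t ≡ 9 (mod 11), and since 6⁻¹ ≡ 2 (mod 11), t ≡ 7. Hence N ≡ 6194 + 23128·7 = 168090 (mod 254408).
From N ≡ 168090 (mod 254408) write N = 168090 + 254408t. Substituting into N ≡ 40 (mod 47) gives 254408t ≡ 22 (mod 47), and since 44⁻¹ ≡ 31 (mod 47), t ≡ 24. Hence N ≡ 168090 + 254408·24 = 6273882 (mod 11957176).

6273882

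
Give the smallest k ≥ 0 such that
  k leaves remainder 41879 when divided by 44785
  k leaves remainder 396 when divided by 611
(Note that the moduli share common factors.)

gcd(44785, 611) = 13 and 13 | (396 − 41879), so the pair is consistent; merging gives k ≡ 2012419 (mod 2104895), where 2104895 = lcm(44785, 611).
The solution is unique modulo lcm(44785, 611) = 2104895.

2012419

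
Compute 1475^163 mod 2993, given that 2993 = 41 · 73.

1639

Mod 41: 1475 ≡ 40; by Fermat, exponent reduces to 163 mod 40 = 3; 40^3 ≡ 40 (mod 41).
Mod 73: 1475 ≡ 15; by Fermat, exponent reduces to 163 mod 72 = 19; 15^19 ≡ 33 (mod 73).
Combine by CRT: x ≡ 40 (mod 41), x ≡ 33 (mod 73) ⇒ x ≡ 1639 (mod 2993).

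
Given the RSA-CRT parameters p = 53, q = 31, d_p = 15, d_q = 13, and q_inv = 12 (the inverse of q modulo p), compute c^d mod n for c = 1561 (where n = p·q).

m₁ = c^(d_p) mod p: c ≡ 24 (mod 53), and 24^15 mod 53 = 46.
m₂ = c^(d_q) mod q: c ≡ 11 (mod 31), and 11^13 mod 31 = 21.
h = q_inv·(m₁ − m₂) mod p = 12·(46 − 21) mod 53 = 35.
m = m₂ + h·q = 21 + 35·31 = 1106.

1106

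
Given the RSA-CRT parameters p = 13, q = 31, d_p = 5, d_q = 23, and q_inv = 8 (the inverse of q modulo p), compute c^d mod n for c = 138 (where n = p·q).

359

m₁ = c^(d_p) mod p: c ≡ 8 (mod 13), and 8^5 mod 13 = 8.
m₂ = c^(d_q) mod q: c ≡ 14 (mod 31), and 14^23 mod 31 = 18.
h = q_inv·(m₁ − m₂) mod p = 8·(8 − 18) mod 13 = 11.
m = m₂ + h·q = 18 + 11·31 = 359.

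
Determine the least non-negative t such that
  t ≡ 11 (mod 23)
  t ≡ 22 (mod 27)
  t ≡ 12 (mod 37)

10039

Combine the congruences pairwise.
From t ≡ 11 (mod 23) write t = 11 + 23s. Substituting into t ≡ 22 (mod 27) gives 23s ≡ 11 (mod 27), and since 23⁻¹ ≡ 20 (mod 27), s ≡ 4. Hence t ≡ 11 + 23·4 = 103 (mod 621).
From t ≡ 103 (mod 621) write t = 103 + 621s. Substituting into t ≡ 12 (mod 37) gives 621s ≡ 20 (mod 37), and since 29⁻¹ ≡ 23 (mod 37), s ≡ 16. Hence t ≡ 103 + 621·16 = 10039 (mod 22977).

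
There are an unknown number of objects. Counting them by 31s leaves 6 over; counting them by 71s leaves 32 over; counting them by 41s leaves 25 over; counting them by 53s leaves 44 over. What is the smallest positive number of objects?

The moduli are pairwise coprime; M = 31·71·41·53 = 4782773.
M/31 = 154283; 154283 ≡ 27 (mod 31); 27·23 ≡ 1, so inverse 23.
M/71 = 67363; 67363 ≡ 55 (mod 71); 55·31 ≡ 1, so inverse 31.
M/41 = 116653; 116653 ≡ 8 (mod 41); 8·36 ≡ 1, so inverse 36.
M/53 = 90241; 90241 ≡ 35 (mod 53); 35·50 ≡ 1, so inverse 50.
N ≡ 6·154283·23 + 32·67363·31 + 25·116653·36 + 44·90241·50 = 391633050.
391633050 mod 4782773 = 4228437.

4228437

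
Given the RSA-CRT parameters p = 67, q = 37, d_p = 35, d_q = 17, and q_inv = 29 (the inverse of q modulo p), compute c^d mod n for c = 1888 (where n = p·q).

593

m₁ = c^(d_p) mod p: c ≡ 12 (mod 67), and 12^35 mod 67 = 57.
m₂ = c^(d_q) mod q: c ≡ 1 (mod 37), and 1^17 mod 37 = 1.
h = q_inv·(m₁ − m₂) mod p = 29·(57 − 1) mod 67 = 16.
m = m₂ + h·q = 1 + 16·37 = 593.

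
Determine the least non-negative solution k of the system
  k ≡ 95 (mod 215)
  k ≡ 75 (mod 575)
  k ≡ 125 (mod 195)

625100

gcd(215, 575) = 5 and 5 | (75 − 95), so the pair is consistent; merging gives k ≡ 6975 (mod 24725), where 24725 = lcm(215, 575).
gcd(24725, 195) = 5 and 5 | (125 − 6975), so the pair is consistent; merging gives k ≡ 625100 (mod 964275), where 964275 = lcm(24725, 195).
The solution is unique modulo lcm(215, 575, 195) = 964275.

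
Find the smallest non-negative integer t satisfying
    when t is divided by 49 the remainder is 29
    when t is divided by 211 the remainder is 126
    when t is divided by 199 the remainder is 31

From t ≡ 29 (mod 49) write t = 29 + 49s. Substituting into t ≡ 126 (mod 211) gives 49s ≡ 97 (mod 211), and since 49⁻¹ ≡ 56 (mod 211), s ≡ 157. Hence t ≡ 29 + 49·157 = 7722 (mod 10339).
From t ≡ 7722 (mod 10339) write t = 7722 + 10339s. Substituting into t ≡ 31 (mod 199) gives 10339s ≡ 70 (mod 199), and since 190⁻¹ ≡ 22 (mod 199), s ≡ 147. Hence t ≡ 7722 + 10339·147 = 1527555 (mod 2057461).

1527555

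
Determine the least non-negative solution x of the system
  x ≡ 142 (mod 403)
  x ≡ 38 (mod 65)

gcd(403, 65) = 13 and 13 | (38 − 142), so the pair is consistent; merging gives x ≡ 948 (mod 2015), where 2015 = lcm(403, 65).
The solution is unique modulo lcm(403, 65) = 2015.

948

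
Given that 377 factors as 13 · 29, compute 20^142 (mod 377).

Mod 13: 20 ≡ 7; by Fermat, exponent reduces to 142 mod 12 = 10; 7^10 ≡ 4 (mod 13).
Mod 29: 20 ≡ 20; by Fermat, exponent reduces to 142 mod 28 = 2; 20^2 ≡ 23 (mod 29).
Combine by CRT: x ≡ 4 (mod 13), x ≡ 23 (mod 29) ⇒ x ≡ 342 (mod 377).

342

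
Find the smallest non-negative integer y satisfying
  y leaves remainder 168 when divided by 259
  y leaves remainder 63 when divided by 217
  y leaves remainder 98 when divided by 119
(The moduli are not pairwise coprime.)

107912

Combine the congruences pairwise.
gcd(259, 217) = 7 and 7 | (63 − 168), so the pair is consistent; merging gives y ≡ 3535 (mod 8029), where 8029 = lcm(259, 217).
gcd(8029, 119) = 7 and 7 | (98 − 3535), so the pair is consistent; merging gives y ≡ 107912 (mod 136493), where 136493 = lcm(8029, 119).
The solution is unique modulo lcm(259, 217, 119) = 136493.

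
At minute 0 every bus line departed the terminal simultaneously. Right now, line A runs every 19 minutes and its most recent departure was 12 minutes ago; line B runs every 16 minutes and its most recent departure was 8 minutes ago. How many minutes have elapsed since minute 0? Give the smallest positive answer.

Combine the congruences pairwise.
From t ≡ 12 (mod 19) write t = 12 + 19s. Substituting into t ≡ 8 (mod 16) gives 19s ≡ 12 (mod 16), and since 3⁻¹ ≡ 11 (mod 16), s ≡ 4. Hence t ≡ 12 + 19·4 = 88 (mod 304).

88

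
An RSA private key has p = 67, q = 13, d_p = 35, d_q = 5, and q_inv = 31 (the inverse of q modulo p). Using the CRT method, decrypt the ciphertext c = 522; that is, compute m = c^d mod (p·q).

m₁ = c^(d_p) mod p: c ≡ 53 (mod 67), and 53^35 mod 67 = 5.
m₂ = c^(d_q) mod q: c ≡ 2 (mod 13), and 2^5 mod 13 = 6.
h = q_inv·(m₁ − m₂) mod p = 31·(5 − 6) mod 67 = 36.
m = m₂ + h·q = 6 + 36·13 = 474.

474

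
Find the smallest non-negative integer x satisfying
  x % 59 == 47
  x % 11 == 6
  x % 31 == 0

7068

The moduli are pairwise coprime; N = 59·11·31 = 20119.
N/59 = 341; 341 ≡ 46 (mod 59); 46·9 ≡ 1, so inverse 9.
N/11 = 1829; 1829 ≡ 3 (mod 11); 3·4 ≡ 1, so inverse 4.
N/31 = 649; 649 ≡ 29 (mod 31); 29·15 ≡ 1, so inverse 15.
x ≡ 47·341·9 + 6·1829·4 + 0·649·15 = 188139.
188139 mod 20119 = 7068.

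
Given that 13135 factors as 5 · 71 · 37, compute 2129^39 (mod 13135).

10294

Mod 5: 2129 ≡ 4; by Fermat, exponent reduces to 39 mod 4 = 3; 4^3 ≡ 4 (mod 5).
Mod 71: 2129 ≡ 70; 70^39 ≡ 70 (mod 71).
Mod 37: 2129 ≡ 20; by Fermat, exponent reduces to 39 mod 36 = 3; 20^3 ≡ 8 (mod 37).
Combine by CRT: x ≡ 4 (mod 5), x ≡ 70 (mod 71), x ≡ 8 (mod 37) ⇒ x ≡ 10294 (mod 13135).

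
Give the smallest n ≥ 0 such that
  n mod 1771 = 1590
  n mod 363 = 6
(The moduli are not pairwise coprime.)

6903

gcd(1771, 363) = 11 and 11 | (6 − 1590), so the pair is consistent; merging gives n ≡ 6903 (mod 58443), where 58443 = lcm(1771, 363).
The solution is unique modulo lcm(1771, 363) = 58443.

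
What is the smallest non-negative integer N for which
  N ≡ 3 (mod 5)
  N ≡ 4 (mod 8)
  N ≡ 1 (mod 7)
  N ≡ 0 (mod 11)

2948

From N ≡ 3 (mod 5) write N = 3 + 5t. Substituting into N ≡ 4 (mod 8) gives 5t ≡ 1 (mod 8), and since 5⁻¹ ≡ 5 (mod 8), t ≡ 5. Hence N ≡ 3 + 5·5 = 28 (mod 40).
From N ≡ 28 (mod 40) write N = 28 + 40t. Substituting into N ≡ 1 (mod 7) gives 40t ≡ 1 (mod 7), and since 5⁻¹ ≡ 3 (mod 7), t ≡ 3. Hence N ≡ 28 + 40·3 = 148 (mod 280).
From N ≡ 148 (mod 280) write N = 148 + 280t. Substituting into N ≡ 0 (mod 11) gives 280t ≡ 6 (mod 11), and since 5⁻¹ ≡ 9 (mod 11), t ≡ 10. Hence N ≡ 148 + 280·10 = 2948 (mod 3080).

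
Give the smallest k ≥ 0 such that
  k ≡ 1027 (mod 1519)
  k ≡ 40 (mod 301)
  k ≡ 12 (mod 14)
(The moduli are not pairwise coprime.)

gcd(1519, 301) = 7 and 7 | (40 − 1027), so the pair is consistent; merging gives k ≡ 57230 (mod 65317), where 65317 = lcm(1519, 301).
gcd(65317, 14) = 7 and 7 | (12 − 57230), so the pair is consistent; merging gives k ≡ 57230 (mod 130634), where 130634 = lcm(65317, 14).
The solution is unique modulo lcm(1519, 301, 14) = 130634.

57230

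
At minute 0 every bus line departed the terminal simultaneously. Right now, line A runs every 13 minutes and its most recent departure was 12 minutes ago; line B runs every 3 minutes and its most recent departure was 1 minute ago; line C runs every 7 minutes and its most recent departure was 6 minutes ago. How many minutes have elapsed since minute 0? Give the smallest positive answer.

The moduli are pairwise coprime; N = 13·3·7 = 273.
N/13 = 21; 21 ≡ 8 (mod 13); 8·5 ≡ 1, so inverse 5.
N/3 = 91; 91 ≡ 1 (mod 3), inverse 1.
N/7 = 39; 39 ≡ 4 (mod 7); 4·2 ≡ 1, so inverse 2.
t ≡ 12·21·5 + 1·91·1 + 6·39·2 = 1819.
1819 mod 273 = 181.

181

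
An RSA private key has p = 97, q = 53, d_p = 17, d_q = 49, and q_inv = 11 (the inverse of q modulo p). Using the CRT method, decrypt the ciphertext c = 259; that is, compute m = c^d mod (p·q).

2663

m₁ = c^(d_p) mod p: c ≡ 65 (mod 97), and 65^17 mod 97 = 44.
m₂ = c^(d_q) mod q: c ≡ 47 (mod 53), and 47^49 mod 53 = 13.
h = q_inv·(m₁ − m₂) mod p = 11·(44 − 13) mod 97 = 50.
m = m₂ + h·q = 13 + 50·53 = 2663.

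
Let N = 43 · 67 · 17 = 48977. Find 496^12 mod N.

17259

Mod 43: 496 ≡ 23; 23^12 ≡ 16 (mod 43).
Mod 67: 496 ≡ 27; 27^12 ≡ 40 (mod 67).
Mod 17: 496 ≡ 3; 3^12 ≡ 4 (mod 17).
Combine by CRT: x ≡ 16 (mod 43), x ≡ 40 (mod 67), x ≡ 4 (mod 17) ⇒ x ≡ 17259 (mod 48977).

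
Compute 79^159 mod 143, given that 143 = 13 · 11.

105

Mod 13: 79 ≡ 1; by Fermat, exponent reduces to 159 mod 12 = 3; 1^3 ≡ 1 (mod 13).
Mod 11: 79 ≡ 2; by Fermat, exponent reduces to 159 mod 10 = 9; 2^9 ≡ 6 (mod 11).
Combine by CRT: x ≡ 1 (mod 13), x ≡ 6 (mod 11) ⇒ x ≡ 105 (mod 143).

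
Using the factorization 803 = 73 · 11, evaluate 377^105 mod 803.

Mod 73: 377 ≡ 12; by Fermat, exponent reduces to 105 mod 72 = 33; 12^33 ≡ 3 (mod 73).
Mod 11: 377 ≡ 3; by Fermat, exponent reduces to 105 mod 10 = 5; 3^5 ≡ 1 (mod 11).
Combine by CRT: x ≡ 3 (mod 73), x ≡ 1 (mod 11) ⇒ x ≡ 441 (mod 803).

441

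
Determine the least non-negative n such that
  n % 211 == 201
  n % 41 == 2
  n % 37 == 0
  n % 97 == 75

From n ≡ 201 (mod 211) write n = 201 + 211t. Substituting into n ≡ 2 (mod 41) gives 211t ≡ 6 (mod 41), and since 6⁻¹ ≡ 7 (mod 41), t ≡ 1. Hence n ≡ 201 + 211·1 = 412 (mod 8651).
From n ≡ 412 (mod 8651) write n = 412 + 8651t. Substituting into n ≡ 0 (mod 37) gives 8651t ≡ 32 (mod 37), and since 30⁻¹ ≡ 21 (mod 37), t ≡ 6. Hence n ≡ 412 + 8651·6 = 52318 (mod 320087).
From n ≡ 52318 (mod 320087) write n = 52318 + 320087t. Substituting into n ≡ 75 (mod 97) gives 320087t ≡ 40 (mod 97), and since 84⁻¹ ≡ 82 (mod 97), t ≡ 79. Hence n ≡ 52318 + 320087·79 = 25339191 (mod 31048439).

25339191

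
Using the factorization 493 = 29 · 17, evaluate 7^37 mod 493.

368

Mod 29: 7 ≡ 7; by Fermat, exponent reduces to 37 mod 28 = 9; 7^9 ≡ 20 (mod 29).
Mod 17: 7 ≡ 7; by Fermat, exponent reduces to 37 mod 16 = 5; 7^5 ≡ 11 (mod 17).
Combine by CRT: x ≡ 20 (mod 29), x ≡ 11 (mod 17) ⇒ x ≡ 368 (mod 493).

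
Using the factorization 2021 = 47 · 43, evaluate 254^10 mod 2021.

709

Mod 47: 254 ≡ 19; 19^10 ≡ 4 (mod 47).
Mod 43: 254 ≡ 39; 39^10 ≡ 21 (mod 43).
Combine by CRT: x ≡ 4 (mod 47), x ≡ 21 (mod 43) ⇒ x ≡ 709 (mod 2021).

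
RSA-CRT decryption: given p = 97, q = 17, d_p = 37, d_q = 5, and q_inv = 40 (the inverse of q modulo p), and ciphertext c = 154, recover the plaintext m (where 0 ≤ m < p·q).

426

m₁ = c^(d_p) mod p: c ≡ 57 (mod 97), and 57^37 mod 97 = 38.
m₂ = c^(d_q) mod q: c ≡ 1 (mod 17), and 1^5 mod 17 = 1.
h = q_inv·(m₁ − m₂) mod p = 40·(38 − 1) mod 97 = 25.
m = m₂ + h·q = 1 + 25·17 = 426.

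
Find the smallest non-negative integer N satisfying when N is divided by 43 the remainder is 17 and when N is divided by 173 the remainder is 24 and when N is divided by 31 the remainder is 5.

The moduli are pairwise coprime; M = 43·173·31 = 230609.
M/43 = 5363; 5363 ≡ 31 (mod 43); 31·25 ≡ 1, so inverse 25.
M/173 = 1333; 1333 ≡ 122 (mod 173); 122·78 ≡ 1, so inverse 78.
M/31 = 7439; 7439 ≡ 30 (mod 31); 30·30 ≡ 1, so inverse 30.
N ≡ 17·5363·25 + 24·1333·78 + 5·7439·30 = 5890501.
5890501 mod 230609 = 125276.

125276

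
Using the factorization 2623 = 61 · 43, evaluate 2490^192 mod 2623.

Mod 61: 2490 ≡ 50; by Fermat, exponent reduces to 192 mod 60 = 12; 50^12 ≡ 1 (mod 61).
Mod 43: 2490 ≡ 39; by Fermat, exponent reduces to 192 mod 42 = 24; 39^24 ≡ 21 (mod 43).
Combine by CRT: x ≡ 1 (mod 61), x ≡ 21 (mod 43) ⇒ x ≡ 1526 (mod 2623).

1526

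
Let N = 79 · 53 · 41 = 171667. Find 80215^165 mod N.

Mod 79: 80215 ≡ 30; by Fermat, exponent reduces to 165 mod 78 = 9; 30^9 ≡ 14 (mod 79).
Mod 53: 80215 ≡ 26; by Fermat, exponent reduces to 165 mod 52 = 9; 26^9 ≡ 3 (mod 53).
Mod 41: 80215 ≡ 19; by Fermat, exponent reduces to 165 mod 40 = 5; 19^5 ≡ 27 (mod 41).
Combine by CRT: x ≡ 14 (mod 79), x ≡ 3 (mod 53), x ≡ 27 (mod 41) ⇒ x ≡ 102240 (mod 171667).

102240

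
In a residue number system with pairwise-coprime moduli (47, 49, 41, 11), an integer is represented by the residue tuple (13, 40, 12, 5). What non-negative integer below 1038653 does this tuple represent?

679915

Combine the congruences pairwise.
From x ≡ 13 (mod 47) write x = 13 + 47t. Substituting into x ≡ 40 (mod 49) gives 47t ≡ 27 (mod 49), and since 47⁻¹ ≡ 24 (mod 49), t ≡ 11. Hence x ≡ 13 + 47·11 = 530 (mod 2303).
From x ≡ 530 (mod 2303) write x = 530 + 2303t. Substituting into x ≡ 12 (mod 41) gives 2303t ≡ 15 (mod 41), and since 7⁻¹ ≡ 6 (mod 41), t ≡ 8. Hence x ≡ 530 + 2303·8 = 18954 (mod 94423).
From x ≡ 18954 (mod 94423) write x = 18954 + 94423t. Substituting into x ≡ 5 (mod 11) gives 94423t ≡ 4 (mod 11), and since 10⁻¹ ≡ 10 (mod 11), t ≡ 7. Hence x ≡ 18954 + 94423·7 = 679915 (mod 1038653).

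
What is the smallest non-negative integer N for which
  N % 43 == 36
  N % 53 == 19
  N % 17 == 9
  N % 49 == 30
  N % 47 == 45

13006590

From N ≡ 36 (mod 43) write N = 36 + 43t. Substituting into N ≡ 19 (mod 53) gives 43t ≡ 36 (mod 53), and since 43⁻¹ ≡ 37 (mod 53), t ≡ 7. Hence N ≡ 36 + 43·7 = 337 (mod 2279).
From N ≡ 337 (mod 2279) write N = 337 + 2279t. Substituting into N ≡ 9 (mod 17) gives 2279t ≡ 12 (mod 17), and since 1⁻¹ ≡ 1 (mod 17), t ≡ 12. Hence N ≡ 337 + 2279·12 = 27685 (mod 38743).
From N ≡ 27685 (mod 38743) write N = 27685 + 38743t. Substituting into N ≡ 30 (mod 49) gives 38743t ≡ 30 (mod 49), and since 33⁻¹ ≡ 3 (mod 49), t ≡ 41. Hence N ≡ 27685 + 38743·41 = 1616148 (mod 1898407).
From N ≡ 1616148 (mod 1898407) write N = 1616148 + 1898407t. Substituting into N ≡ 45 (mod 47) gives 1898407t ≡ 39 (mod 47), and since 30⁻¹ ≡ 11 (mod 47), t ≡ 6. Hence N ≡ 1616148 + 1898407·6 = 13006590 (mod 89225129).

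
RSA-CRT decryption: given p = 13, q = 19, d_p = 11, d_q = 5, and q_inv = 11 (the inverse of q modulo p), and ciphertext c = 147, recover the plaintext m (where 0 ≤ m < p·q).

10

m₁ = c^(d_p) mod p: c ≡ 4 (mod 13), and 4^11 mod 13 = 10.
m₂ = c^(d_q) mod q: c ≡ 14 (mod 19), and 14^5 mod 19 = 10.
h = q_inv·(m₁ − m₂) mod p = 11·(10 − 10) mod 13 = 0.
m = m₂ + h·q = 10 + 0·19 = 10.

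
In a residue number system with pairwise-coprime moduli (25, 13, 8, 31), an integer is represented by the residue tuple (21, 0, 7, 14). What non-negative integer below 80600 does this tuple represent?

13871

From x ≡ 21 (mod 25) write x = 21 + 25t. Substituting into x ≡ 0 (mod 13) gives 25t ≡ 5 (mod 13), and since 12⁻¹ ≡ 12 (mod 13), t ≡ 8. Hence x ≡ 21 + 25·8 = 221 (mod 325).
From x ≡ 221 (mod 325) write x = 221 + 325t. Substituting into x ≡ 7 (mod 8) gives 325t ≡ 2 (mod 8), and since 5⁻¹ ≡ 5 (mod 8), t ≡ 2. Hence x ≡ 221 + 325·2 = 871 (mod 2600).
From x ≡ 871 (mod 2600) write x = 871 + 2600t. Substituting into x ≡ 14 (mod 31) gives 2600t ≡ 11 (mod 31), and since 27⁻¹ ≡ 23 (mod 31), t ≡ 5. Hence x ≡ 871 + 2600·5 = 13871 (mod 80600).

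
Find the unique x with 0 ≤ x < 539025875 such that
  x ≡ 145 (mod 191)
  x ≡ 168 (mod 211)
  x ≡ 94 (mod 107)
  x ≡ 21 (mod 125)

The moduli are pairwise coprime; N = 191·211·107·125 = 539025875.
N/191 = 2822125; 2822125 ≡ 100 (mod 191); 100·170 ≡ 1, so inverse 170.
N/211 = 2554625; 2554625 ≡ 48 (mod 211); 48·22 ≡ 1, so inverse 22.
N/107 = 5037625; 5037625 ≡ 65 (mod 107); 65·28 ≡ 1, so inverse 28.
N/125 = 4312207; 4312207 ≡ 82 (mod 125); 82·93 ≡ 1, so inverse 93.
x ≡ 145·2822125·170 + 168·2554625·22 + 94·5037625·28 + 21·4312207·93 = 100688044521.
100688044521 mod 539025875 = 429231771.

429231771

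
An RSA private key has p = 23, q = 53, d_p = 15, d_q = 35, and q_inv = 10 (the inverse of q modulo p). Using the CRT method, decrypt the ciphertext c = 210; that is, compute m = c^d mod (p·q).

35

m₁ = c^(d_p) mod p: c ≡ 3 (mod 23), and 3^15 mod 23 = 12.
m₂ = c^(d_q) mod q: c ≡ 51 (mod 53), and 51^35 mod 53 = 35.
h = q_inv·(m₁ − m₂) mod p = 10·(12 − 35) mod 23 = 0.
m = m₂ + h·q = 35 + 0·53 = 35.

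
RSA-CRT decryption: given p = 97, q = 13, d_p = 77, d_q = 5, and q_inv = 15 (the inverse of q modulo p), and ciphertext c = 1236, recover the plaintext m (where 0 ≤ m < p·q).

53

m₁ = c^(d_p) mod p: c ≡ 72 (mod 97), and 72^77 mod 97 = 53.
m₂ = c^(d_q) mod q: c ≡ 1 (mod 13), and 1^5 mod 13 = 1.
h = q_inv·(m₁ − m₂) mod p = 15·(53 − 1) mod 97 = 4.
m = m₂ + h·q = 1 + 4·13 = 53.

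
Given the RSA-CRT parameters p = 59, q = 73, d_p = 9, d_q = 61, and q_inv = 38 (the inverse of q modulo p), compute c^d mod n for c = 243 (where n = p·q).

m₁ = c^(d_p) mod p: c ≡ 7 (mod 59), and 7^9 mod 59 = 26.
m₂ = c^(d_q) mod q: c ≡ 24 (mod 73), and 24^61 mod 73 = 24.
h = q_inv·(m₁ − m₂) mod p = 38·(26 − 24) mod 59 = 17.
m = m₂ + h·q = 24 + 17·73 = 1265.

1265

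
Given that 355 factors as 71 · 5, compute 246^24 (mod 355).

Mod 71: 246 ≡ 33; 33^24 ≡ 12 (mod 71).
Mod 5: 246 ≡ 1; since 4 | 24, by Fermat 1^24 ≡ 1 (mod 5).
Combine by CRT: x ≡ 12 (mod 71), x ≡ 1 (mod 5) ⇒ x ≡ 296 (mod 355).

296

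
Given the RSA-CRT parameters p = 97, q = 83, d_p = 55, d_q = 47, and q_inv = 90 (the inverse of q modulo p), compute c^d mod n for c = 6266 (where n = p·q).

1957

m₁ = c^(d_p) mod p: c ≡ 58 (mod 97), and 58^55 mod 97 = 17.
m₂ = c^(d_q) mod q: c ≡ 41 (mod 83), and 41^47 mod 83 = 48.
h = q_inv·(m₁ − m₂) mod p = 90·(17 − 48) mod 97 = 23.
m = m₂ + h·q = 48 + 23·83 = 1957.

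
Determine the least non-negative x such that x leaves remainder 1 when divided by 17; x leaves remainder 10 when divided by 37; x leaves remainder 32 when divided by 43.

From x ≡ 1 (mod 17) write x = 1 + 17t. Substituting into x ≡ 10 (mod 37) gives 17t ≡ 9 (mod 37), and since 17⁻¹ ≡ 24 (mod 37), t ≡ 31. Hence x ≡ 1 + 17·31 = 528 (mod 629).
From x ≡ 528 (mod 629) write x = 528 + 629t. Substituting into x ≡ 32 (mod 43) gives 629t ≡ 20 (mod 43), and since 27⁻¹ ≡ 8 (mod 43), t ≡ 31. Hence x ≡ 528 + 629·31 = 20027 (mod 27047).

20027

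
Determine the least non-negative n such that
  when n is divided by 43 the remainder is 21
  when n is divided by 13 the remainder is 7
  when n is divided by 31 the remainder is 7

Combine the congruences pairwise.
From n ≡ 21 (mod 43) write n = 21 + 43t. Substituting into n ≡ 7 (mod 13) gives 43t ≡ 12 (mod 13), and since 4⁻¹ ≡ 10 (mod 13), t ≡ 3. Hence n ≡ 21 + 43·3 = 150 (mod 559).
From n ≡ 150 (mod 559) write n = 150 + 559t. Substituting into n ≡ 7 (mod 31) gives 559t ≡ 12 (mod 31), and since 1⁻¹ ≡ 1 (mod 31), t ≡ 12. Hence n ≡ 150 + 559·12 = 6858 (mod 17329).

6858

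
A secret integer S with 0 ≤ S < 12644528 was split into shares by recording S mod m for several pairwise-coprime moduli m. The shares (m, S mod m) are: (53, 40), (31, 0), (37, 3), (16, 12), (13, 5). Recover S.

10142332

The moduli are pairwise coprime; N = 53·31·37·16·13 = 12644528.
N/53 = 238576; 238576 ≡ 23 (mod 53); 23·30 ≡ 1, so inverse 30.
N/31 = 407888; 407888 ≡ 21 (mod 31); 21·3 ≡ 1, so inverse 3.
N/37 = 341744; 341744 ≡ 12 (mod 37); 12·34 ≡ 1, so inverse 34.
N/16 = 790283; 790283 ≡ 11 (mod 16); 11·3 ≡ 1, so inverse 3.
N/13 = 972656; 972656 ≡ 9 (mod 13); 9·3 ≡ 1, so inverse 3.
S ≡ 40·238576·30 + 0·407888·3 + 3·341744·34 + 12·790283·3 + 5·972656·3 = 364189116.
364189116 mod 12644528 = 10142332.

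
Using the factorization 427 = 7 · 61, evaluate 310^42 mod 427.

Mod 7: 310 ≡ 2; since 6 | 42, by Fermat 2^42 ≡ 1 (mod 7).
Mod 61: 310 ≡ 5; 5^42 ≡ 20 (mod 61).
Combine by CRT: x ≡ 1 (mod 7), x ≡ 20 (mod 61) ⇒ x ≡ 386 (mod 427).

386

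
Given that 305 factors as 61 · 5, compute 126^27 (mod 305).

41

Mod 61: 126 ≡ 4; 4^27 ≡ 41 (mod 61).
Mod 5: 126 ≡ 1; by Fermat, exponent reduces to 27 mod 4 = 3; 1^3 ≡ 1 (mod 5).
Combine by CRT: x ≡ 41 (mod 61), x ≡ 1 (mod 5) ⇒ x ≡ 41 (mod 305).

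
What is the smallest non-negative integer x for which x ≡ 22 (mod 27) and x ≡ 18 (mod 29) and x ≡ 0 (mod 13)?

From x ≡ 22 (mod 27) write x = 22 + 27t. Substituting into x ≡ 18 (mod 29) gives 27t ≡ 25 (mod 29), and since 27⁻¹ ≡ 14 (mod 29), t ≡ 2. Hence x ≡ 22 + 27·2 = 76 (mod 783).
From x ≡ 76 (mod 783) write x = 76 + 783t. Substituting into x ≡ 0 (mod 13) gives 783t ≡ 2 (mod 13), and since 3⁻¹ ≡ 9 (mod 13), t ≡ 5. Hence x ≡ 76 + 783·5 = 3991 (mod 10179).

3991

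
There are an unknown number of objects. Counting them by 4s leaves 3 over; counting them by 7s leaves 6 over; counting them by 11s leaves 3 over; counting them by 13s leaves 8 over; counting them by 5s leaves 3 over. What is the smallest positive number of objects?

The moduli are pairwise coprime; M = 4·7·11·13·5 = 20020.
M/4 = 5005; 5005 ≡ 1 (mod 4), inverse 1.
M/7 = 2860; 2860 ≡ 4 (mod 7); 4·2 ≡ 1, so inverse 2.
M/11 = 1820; 1820 ≡ 5 (mod 11); 5·9 ≡ 1, so inverse 9.
M/13 = 1540; 1540 ≡ 6 (mod 13); 6·11 ≡ 1, so inverse 11.
M/5 = 4004; 4004 ≡ 4 (mod 5); 4·4 ≡ 1, so inverse 4.
N ≡ 3·5005·1 + 6·2860·2 + 3·1820·9 + 8·1540·11 + 3·4004·4 = 282043.
282043 mod 20020 = 1763.

1763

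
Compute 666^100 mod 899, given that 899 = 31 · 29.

1

Mod 31: 666 ≡ 15; by Fermat, exponent reduces to 100 mod 30 = 10; 15^10 ≡ 1 (mod 31).
Mod 29: 666 ≡ 28; by Fermat, exponent reduces to 100 mod 28 = 16; 28^16 ≡ 1 (mod 29).
Combine by CRT: x ≡ 1 (mod 31), x ≡ 1 (mod 29) ⇒ x ≡ 1 (mod 899).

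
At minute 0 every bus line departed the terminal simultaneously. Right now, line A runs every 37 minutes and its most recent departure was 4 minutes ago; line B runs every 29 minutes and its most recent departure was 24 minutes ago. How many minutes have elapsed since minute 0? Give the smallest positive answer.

From t ≡ 4 (mod 37) write t = 4 + 37s. Substituting into t ≡ 24 (mod 29) gives 37s ≡ 20 (mod 29), and since 8⁻¹ ≡ 11 (mod 29), s ≡ 17. Hence t ≡ 4 + 37·17 = 633 (mod 1073).

633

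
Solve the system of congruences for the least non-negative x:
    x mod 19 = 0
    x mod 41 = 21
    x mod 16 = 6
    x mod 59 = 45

62054

From x ≡ 0 (mod 19) write x = 0 + 19t. Substituting into x ≡ 21 (mod 41) gives 19t ≡ 21 (mod 41), and since 19⁻¹ ≡ 13 (mod 41), t ≡ 27. Hence x ≡ 0 + 19·27 = 513 (mod 779).
From x ≡ 513 (mod 779) write x = 513 + 779t. Substituting into x ≡ 6 (mod 16) gives 779t ≡ 5 (mod 16), and since 11⁻¹ ≡ 3 (mod 16), t ≡ 15. Hence x ≡ 513 + 779·15 = 12198 (mod 12464).
From x ≡ 12198 (mod 12464) write x = 12198 + 12464t. Substituting into x ≡ 45 (mod 59) gives 12464t ≡ 1 (mod 59), and since 15⁻¹ ≡ 4 (mod 59), t ≡ 4. Hence x ≡ 12198 + 12464·4 = 62054 (mod 735376).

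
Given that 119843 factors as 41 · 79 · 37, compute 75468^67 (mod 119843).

Mod 41: 75468 ≡ 28; by Fermat, exponent reduces to 67 mod 40 = 27; 28^27 ≡ 26 (mod 41).
Mod 79: 75468 ≡ 23; 23^67 ≡ 23 (mod 79).
Mod 37: 75468 ≡ 25; by Fermat, exponent reduces to 67 mod 36 = 31; 25^31 ≡ 21 (mod 37).
Combine by CRT: x ≡ 26 (mod 41), x ≡ 23 (mod 79), x ≡ 21 (mod 37) ⇒ x ≡ 6422 (mod 119843).

6422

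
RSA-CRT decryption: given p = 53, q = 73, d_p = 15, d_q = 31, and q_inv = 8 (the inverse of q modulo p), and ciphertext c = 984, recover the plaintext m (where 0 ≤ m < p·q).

m₁ = c^(d_p) mod p: c ≡ 30 (mod 53), and 30^15 mod 53 = 23.
m₂ = c^(d_q) mod q: c ≡ 35 (mod 73), and 35^31 mod 73 = 23.
h = q_inv·(m₁ − m₂) mod p = 8·(23 − 23) mod 53 = 0.
m = m₂ + h·q = 23 + 0·73 = 23.

23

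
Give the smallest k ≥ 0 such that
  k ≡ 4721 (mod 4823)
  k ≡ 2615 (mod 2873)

511136

Combine the congruences pairwise.
gcd(4823, 2873) = 13 and 13 | (2615 − 4721), so the pair is consistent; merging gives k ≡ 511136 (mod 1065883), where 1065883 = lcm(4823, 2873).
The solution is unique modulo lcm(4823, 2873) = 1065883.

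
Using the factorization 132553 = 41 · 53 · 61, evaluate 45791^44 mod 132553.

56605

Mod 41: 45791 ≡ 35; by Fermat, exponent reduces to 44 mod 40 = 4; 35^4 ≡ 25 (mod 41).
Mod 53: 45791 ≡ 52; 52^44 ≡ 1 (mod 53).
Mod 61: 45791 ≡ 41; 41^44 ≡ 58 (mod 61).
Combine by CRT: x ≡ 25 (mod 41), x ≡ 1 (mod 53), x ≡ 58 (mod 61) ⇒ x ≡ 56605 (mod 132553).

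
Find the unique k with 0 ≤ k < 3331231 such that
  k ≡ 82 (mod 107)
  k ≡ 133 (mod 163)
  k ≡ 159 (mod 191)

349116

The moduli are pairwise coprime; N = 107·163·191 = 3331231.
N/107 = 31133; 31133 ≡ 103 (mod 107); 103·80 ≡ 1, so inverse 80.
N/163 = 20437; 20437 ≡ 62 (mod 163); 62·71 ≡ 1, so inverse 71.
N/191 = 17441; 17441 ≡ 60 (mod 191); 60·156 ≡ 1, so inverse 156.
k ≡ 82·31133·80 + 133·20437·71 + 159·17441·156 = 829825635.
829825635 mod 3331231 = 349116.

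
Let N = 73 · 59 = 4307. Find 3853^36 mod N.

1315

Mod 73: 3853 ≡ 57; 57^36 ≡ 1 (mod 73).
Mod 59: 3853 ≡ 18; 18^36 ≡ 17 (mod 59).
Combine by CRT: x ≡ 1 (mod 73), x ≡ 17 (mod 59) ⇒ x ≡ 1315 (mod 4307).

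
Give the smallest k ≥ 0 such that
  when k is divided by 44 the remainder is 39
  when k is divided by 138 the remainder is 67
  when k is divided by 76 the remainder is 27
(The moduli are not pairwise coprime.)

40915

gcd(44, 138) = 2 and 2 | (67 − 39), so the pair is consistent; merging gives k ≡ 1447 (mod 3036), where 3036 = lcm(44, 138).
gcd(3036, 76) = 4 and 4 | (27 − 1447), so the pair is consistent; merging gives k ≡ 40915 (mod 57684), where 57684 = lcm(3036, 76).
The solution is unique modulo lcm(44, 138, 76) = 57684.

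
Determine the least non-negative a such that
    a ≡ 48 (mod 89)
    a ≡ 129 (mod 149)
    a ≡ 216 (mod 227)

Combine the congruences pairwise.
From a ≡ 48 (mod 89) write a = 48 + 89t. Substituting into a ≡ 129 (mod 149) gives 89t ≡ 81 (mod 149), and since 89⁻¹ ≡ 72 (mod 149), t ≡ 21. Hence a ≡ 48 + 89·21 = 1917 (mod 13261).
From a ≡ 1917 (mod 13261) write a = 1917 + 13261t. Substituting into a ≡ 216 (mod 227) gives 13261t ≡ 115 (mod 227), and since 95⁻¹ ≡ 184 (mod 227), t ≡ 49. Hence a ≡ 1917 + 13261·49 = 651706 (mod 3010247).

651706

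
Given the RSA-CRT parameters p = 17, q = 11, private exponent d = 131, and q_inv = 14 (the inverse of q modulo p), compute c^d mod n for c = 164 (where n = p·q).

d_p = d mod (p−1) = 131 mod 16 = 3; d_q = d mod (q−1) = 1.
m₁ = c^(d_p) mod p: c ≡ 11 (mod 17), and 11^3 mod 17 = 5.
m₂ = c^(d_q) mod q: c ≡ 10 (mod 11), and 10^1 mod 11 = 10.
h = q_inv·(m₁ − m₂) mod p = 14·(5 − 10) mod 17 = 15.
m = m₂ + h·q = 10 + 15·11 = 175.

175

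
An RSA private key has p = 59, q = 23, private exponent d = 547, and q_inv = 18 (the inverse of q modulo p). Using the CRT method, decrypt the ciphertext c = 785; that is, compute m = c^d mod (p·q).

d_p = d mod (p−1) = 547 mod 58 = 25; d_q = d mod (q−1) = 19.
m₁ = c^(d_p) mod p: c ≡ 18 (mod 59), and 18^25 mod 59 = 55.
m₂ = c^(d_q) mod q: c ≡ 3 (mod 23), and 3^19 mod 23 = 6.
h = q_inv·(m₁ − m₂) mod p = 18·(55 − 6) mod 59 = 56.
m = m₂ + h·q = 6 + 56·23 = 1294.

1294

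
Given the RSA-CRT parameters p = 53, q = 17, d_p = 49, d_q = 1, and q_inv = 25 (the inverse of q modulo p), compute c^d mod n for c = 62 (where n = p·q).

m₁ = c^(d_p) mod p: c ≡ 9 (mod 53), and 9^49 mod 53 = 4.
m₂ = c^(d_q) mod q: c ≡ 11 (mod 17), and 11^1 mod 17 = 11.
h = q_inv·(m₁ − m₂) mod p = 25·(4 − 11) mod 53 = 37.
m = m₂ + h·q = 11 + 37·17 = 640.

640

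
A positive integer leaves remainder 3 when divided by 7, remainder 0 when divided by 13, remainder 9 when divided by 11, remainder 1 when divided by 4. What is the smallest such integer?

Combine the congruences pairwise.
From t ≡ 3 (mod 7) write t = 3 + 7s. Substituting into t ≡ 0 (mod 13) gives 7s ≡ 10 (mod 13), and since 7⁻¹ ≡ 2 (mod 13), s ≡ 7. Hence t ≡ 3 + 7·7 = 52 (mod 91).
From t ≡ 52 (mod 91) write t = 52 + 91s. Substituting into t ≡ 9 (mod 11) gives 91s ≡ 1 (mod 11), and since 3⁻¹ ≡ 4 (mod 11), s ≡ 4. Hence t ≡ 52 + 91·4 = 416 (mod 1001).
From t ≡ 416 (mod 1001) write t = 416 + 1001s. Substituting into t ≡ 1 (mod 4) gives 1001s ≡ 1 (mod 4), and since 1⁻¹ ≡ 1 (mod 4), s ≡ 1. Hence t ≡ 416 + 1001·1 = 1417 (mod 4004).

1417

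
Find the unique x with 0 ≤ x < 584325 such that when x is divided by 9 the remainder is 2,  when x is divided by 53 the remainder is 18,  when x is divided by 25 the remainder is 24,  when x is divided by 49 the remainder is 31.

The moduli are pairwise coprime; N = 9·53·25·49 = 584325.
N/9 = 64925; 64925 ≡ 8 (mod 9); 8·8 ≡ 1, so inverse 8.
N/53 = 11025; 11025 ≡ 1 (mod 53), inverse 1.
N/25 = 23373; 23373 ≡ 23 (mod 25); 23·12 ≡ 1, so inverse 12.
N/49 = 11925; 11925 ≡ 18 (mod 49); 18·30 ≡ 1, so inverse 30.
x ≡ 2·64925·8 + 18·11025·1 + 24·23373·12 + 31·11925·30 = 19058924.
19058924 mod 584325 = 360524.

360524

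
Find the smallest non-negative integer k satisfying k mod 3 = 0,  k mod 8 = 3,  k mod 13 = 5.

From k ≡ 0 (mod 3) write k = 0 + 3t. Substituting into k ≡ 3 (mod 8) gives 3t ≡ 3 (mod 8), and since 3⁻¹ ≡ 3 (mod 8), t ≡ 1. Hence k ≡ 0 + 3·1 = 3 (mod 24).
From k ≡ 3 (mod 24) write k = 3 + 24t. Substituting into k ≡ 5 (mod 13) gives 24t ≡ 2 (mod 13), and since 11⁻¹ ≡ 6 (mod 13), t ≡ 12. Hence k ≡ 3 + 24·12 = 291 (mod 312).

291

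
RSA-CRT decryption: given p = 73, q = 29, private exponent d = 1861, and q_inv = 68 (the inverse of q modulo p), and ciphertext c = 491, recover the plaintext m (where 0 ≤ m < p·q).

769

d_p = d mod (p−1) = 1861 mod 72 = 61; d_q = d mod (q−1) = 13.
m₁ = c^(d_p) mod p: c ≡ 53 (mod 73), and 53^61 mod 73 = 39.
m₂ = c^(d_q) mod q: c ≡ 27 (mod 29), and 27^13 mod 29 = 15.
h = q_inv·(m₁ − m₂) mod p = 68·(39 − 15) mod 73 = 26.
m = m₂ + h·q = 15 + 26·29 = 769.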